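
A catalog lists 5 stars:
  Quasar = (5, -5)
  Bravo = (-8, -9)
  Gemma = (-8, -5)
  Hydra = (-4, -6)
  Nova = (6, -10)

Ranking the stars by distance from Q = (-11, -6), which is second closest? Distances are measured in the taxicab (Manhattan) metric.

Bravo

d(Q, Quasar) = |-11−5| + |-6−(-5)| = 16 + 1 = 17
d(Q, Bravo) = |-11−(-8)| + |-6−(-9)| = 3 + 3 = 6
d(Q, Gemma) = |-11−(-8)| + |-6−(-5)| = 3 + 1 = 4
d(Q, Hydra) = |-11−(-4)| + |-6−(-6)| = 7 + 0 = 7
d(Q, Nova) = |-11−6| + |-6−(-10)| = 17 + 4 = 21
Sorted ascending: Gemma, Bravo, Hydra, … — the second-nearest is Bravo.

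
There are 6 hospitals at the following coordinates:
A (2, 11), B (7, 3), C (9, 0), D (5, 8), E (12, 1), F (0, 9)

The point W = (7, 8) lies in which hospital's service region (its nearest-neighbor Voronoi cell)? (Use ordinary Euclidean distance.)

D

Squared Euclidean distances:
|WA|² = (7−2)² + (8−11)² = 25 + 9 = 34
|WB|² = (7−7)² + (8−3)² = 0 + 25 = 25
|WC|² = (7−9)² + (8−0)² = 4 + 64 = 68
|WD|² = (7−5)² + (8−8)² = 4 + 0 = 4
|WE|² = (7−12)² + (8−1)² = 25 + 49 = 74
|WF|² = (7−0)² + (8−9)² = 49 + 1 = 50
D is nearest.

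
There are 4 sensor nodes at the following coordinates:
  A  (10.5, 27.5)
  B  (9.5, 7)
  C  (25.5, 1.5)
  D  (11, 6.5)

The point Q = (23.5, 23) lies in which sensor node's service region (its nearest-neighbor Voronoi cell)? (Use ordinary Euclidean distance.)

A

Squared Euclidean distances:
|QA|² = (23.5−10.5)² + (23−27.5)² = 169 + 20.25 = 189.25
|QB|² = (23.5−9.5)² + (23−7)² = 196 + 256 = 452
|QC|² = (23.5−25.5)² + (23−1.5)² = 4 + 462.25 = 466.25
|QD|² = (23.5−11)² + (23−6.5)² = 156.25 + 272.25 = 428.5
A is nearest.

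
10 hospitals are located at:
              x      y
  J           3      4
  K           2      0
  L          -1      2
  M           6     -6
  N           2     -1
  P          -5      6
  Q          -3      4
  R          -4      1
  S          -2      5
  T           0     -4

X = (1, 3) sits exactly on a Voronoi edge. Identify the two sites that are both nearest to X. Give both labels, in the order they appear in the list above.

Squared distances from X to each site:
|XJ|² = (1−3)² + (3−4)² = 4 + 1 = 5
|XK|² = (1−2)² + (3−0)² = 1 + 9 = 10
|XL|² = (1−(-1))² + (3−2)² = 4 + 1 = 5
|XM|² = (1−6)² + (3−(-6))² = 25 + 81 = 106
|XN|² = (1−2)² + (3−(-1))² = 1 + 16 = 17
|XP|² = (1−(-5))² + (3−6)² = 36 + 9 = 45
|XQ|² = (1−(-3))² + (3−4)² = 16 + 1 = 17
|XR|² = (1−(-4))² + (3−1)² = 25 + 4 = 29
|XS|² = (1−(-2))² + (3−5)² = 9 + 4 = 13
|XT|² = (1−0)² + (3−(-4))² = 1 + 49 = 50
X is equidistant from J and L (both at squared distance 5), and every other site is strictly farther — so X lies on the J–L Voronoi edge.

J and L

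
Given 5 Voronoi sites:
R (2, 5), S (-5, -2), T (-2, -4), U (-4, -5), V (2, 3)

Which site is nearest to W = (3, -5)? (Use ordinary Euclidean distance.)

T

Compare squared distances (the ordering matches that of the actual distances):
|WR|² = (3−2)² + (-5−5)² = 1 + 100 = 101
|WS|² = (3−(-5))² + (-5−(-2))² = 64 + 9 = 73
|WT|² = (3−(-2))² + (-5−(-4))² = 25 + 1 = 26
|WU|² = (3−(-4))² + (-5−(-5))² = 49 + 0 = 49
|WV|² = (3−2)² + (-5−3)² = 1 + 64 = 65
T is nearest.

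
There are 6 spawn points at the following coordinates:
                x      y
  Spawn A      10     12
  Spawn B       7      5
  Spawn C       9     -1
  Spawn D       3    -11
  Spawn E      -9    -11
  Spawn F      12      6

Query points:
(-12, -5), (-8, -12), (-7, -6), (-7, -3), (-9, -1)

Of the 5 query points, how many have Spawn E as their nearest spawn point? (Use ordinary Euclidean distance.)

(-12, -5) — d² to each: Spawn A:773, Spawn B:461, Spawn C:457, Spawn D:261, Spawn E:45, Spawn F:697 → nearest is Spawn E
(-8, -12) — d² to each: Spawn A:900, Spawn B:514, Spawn C:410, Spawn D:122, Spawn E:2, Spawn F:724 → nearest is Spawn E
(-7, -6) — d² to each: Spawn A:613, Spawn B:317, Spawn C:281, Spawn D:125, Spawn E:29, Spawn F:505 → nearest is Spawn E
(-7, -3) — d² to each: Spawn A:514, Spawn B:260, Spawn C:260, Spawn D:164, Spawn E:68, Spawn F:442 → nearest is Spawn E
(-9, -1) — d² to each: Spawn A:530, Spawn B:292, Spawn C:324, Spawn D:244, Spawn E:100, Spawn F:490 → nearest is Spawn E
5 of the 5 points have Spawn E as nearest.

5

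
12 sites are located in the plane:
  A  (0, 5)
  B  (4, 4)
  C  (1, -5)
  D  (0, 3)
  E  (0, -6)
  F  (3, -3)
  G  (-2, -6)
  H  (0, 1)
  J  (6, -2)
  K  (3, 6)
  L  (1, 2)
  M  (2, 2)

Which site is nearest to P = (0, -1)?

Squared Euclidean distances:
|PA|² = (0−0)² + (-1−5)² = 0 + 36 = 36
|PB|² = (0−4)² + (-1−4)² = 16 + 25 = 41
|PC|² = (0−1)² + (-1−(-5))² = 1 + 16 = 17
|PD|² = (0−0)² + (-1−3)² = 0 + 16 = 16
|PE|² = (0−0)² + (-1−(-6))² = 0 + 25 = 25
|PF|² = (0−3)² + (-1−(-3))² = 9 + 4 = 13
|PG|² = (0−(-2))² + (-1−(-6))² = 4 + 25 = 29
|PH|² = (0−0)² + (-1−1)² = 0 + 4 = 4
|PJ|² = (0−6)² + (-1−(-2))² = 36 + 1 = 37
|PK|² = (0−3)² + (-1−6)² = 9 + 49 = 58
|PL|² = (0−1)² + (-1−2)² = 1 + 9 = 10
|PM|² = (0−2)² + (-1−2)² = 4 + 9 = 13
Minimum is at H.

H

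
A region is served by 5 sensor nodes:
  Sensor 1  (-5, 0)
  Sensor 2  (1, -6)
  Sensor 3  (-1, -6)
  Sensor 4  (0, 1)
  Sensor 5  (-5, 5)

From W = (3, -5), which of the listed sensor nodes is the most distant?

Since √ is increasing, it suffices to compare squared distances:
d²(W, Sensor 1) = (3−(-5))² + (-5−0)² = 64 + 25 = 89
d²(W, Sensor 2) = (3−1)² + (-5−(-6))² = 4 + 1 = 5
d²(W, Sensor 3) = (3−(-1))² + (-5−(-6))² = 16 + 1 = 17
d²(W, Sensor 4) = (3−0)² + (-5−1)² = 9 + 36 = 45
d²(W, Sensor 5) = (3−(-5))² + (-5−5)² = 64 + 100 = 164
The largest is to Sensor 5.

Sensor 5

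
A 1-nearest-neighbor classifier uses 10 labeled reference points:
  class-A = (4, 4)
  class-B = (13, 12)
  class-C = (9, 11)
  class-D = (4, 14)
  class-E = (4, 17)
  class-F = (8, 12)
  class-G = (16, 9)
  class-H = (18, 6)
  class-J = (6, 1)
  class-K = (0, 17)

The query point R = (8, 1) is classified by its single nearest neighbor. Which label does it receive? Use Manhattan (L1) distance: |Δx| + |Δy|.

d(R, class-A) = 4 + 3 = 7
d(R, class-B) = 5 + 11 = 16
d(R, class-C) = 1 + 10 = 11
d(R, class-D) = 4 + 13 = 17
d(R, class-E) = 4 + 16 = 20
d(R, class-F) = 0 + 11 = 11
d(R, class-G) = 8 + 8 = 16
d(R, class-H) = 10 + 5 = 15
d(R, class-J) = 2 + 0 = 2
d(R, class-K) = 8 + 16 = 24
The smallest is to class-J, so R lies in the Voronoi region of class-J.

class-J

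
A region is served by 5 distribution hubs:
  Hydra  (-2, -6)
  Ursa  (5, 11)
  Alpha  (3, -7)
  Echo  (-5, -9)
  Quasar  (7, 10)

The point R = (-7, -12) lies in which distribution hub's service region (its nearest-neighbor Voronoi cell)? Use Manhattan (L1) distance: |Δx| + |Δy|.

Echo

d(R, Hydra) = |-7−(-2)| + |-12−(-6)| = 5 + 6 = 11
d(R, Ursa) = |-7−5| + |-12−11| = 12 + 23 = 35
d(R, Alpha) = |-7−3| + |-12−(-7)| = 10 + 5 = 15
d(R, Echo) = |-7−(-5)| + |-12−(-9)| = 2 + 3 = 5
d(R, Quasar) = |-7−7| + |-12−10| = 14 + 22 = 36
Minimum is at Echo.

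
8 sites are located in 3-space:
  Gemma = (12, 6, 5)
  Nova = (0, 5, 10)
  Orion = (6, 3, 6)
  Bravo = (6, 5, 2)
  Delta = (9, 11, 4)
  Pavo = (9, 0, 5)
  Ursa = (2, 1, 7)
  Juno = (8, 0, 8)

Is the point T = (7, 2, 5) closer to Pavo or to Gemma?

Compare squared distances:
d²(T, Pavo) = (7−9)² + (2−0)² + (5−5)² = 4 + 4 + 0 = 8
d²(T, Gemma) = (7−12)² + (2−6)² + (5−5)² = 25 + 16 + 0 = 41
8 < 41, so Pavo is closer.

Pavo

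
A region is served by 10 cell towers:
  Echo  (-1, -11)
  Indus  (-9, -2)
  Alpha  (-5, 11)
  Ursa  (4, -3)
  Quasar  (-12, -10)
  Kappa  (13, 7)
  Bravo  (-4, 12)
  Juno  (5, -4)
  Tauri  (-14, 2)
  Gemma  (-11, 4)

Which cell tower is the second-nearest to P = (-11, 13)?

Bravo

Squared Euclidean distances:
d²(P, Echo) = (-11−(-1))² + (13−(-11))² = 100 + 576 = 676
d²(P, Indus) = (-11−(-9))² + (13−(-2))² = 4 + 225 = 229
d²(P, Alpha) = (-11−(-5))² + (13−11)² = 36 + 4 = 40
d²(P, Ursa) = (-11−4)² + (13−(-3))² = 225 + 256 = 481
d²(P, Quasar) = (-11−(-12))² + (13−(-10))² = 1 + 529 = 530
d²(P, Kappa) = (-11−13)² + (13−7)² = 576 + 36 = 612
d²(P, Bravo) = (-11−(-4))² + (13−12)² = 49 + 1 = 50
d²(P, Juno) = (-11−5)² + (13−(-4))² = 256 + 289 = 545
d²(P, Tauri) = (-11−(-14))² + (13−2)² = 9 + 121 = 130
d²(P, Gemma) = (-11−(-11))² + (13−4)² = 0 + 81 = 81
Sorted ascending: Alpha, Bravo, Gemma, … — the second-nearest is Bravo.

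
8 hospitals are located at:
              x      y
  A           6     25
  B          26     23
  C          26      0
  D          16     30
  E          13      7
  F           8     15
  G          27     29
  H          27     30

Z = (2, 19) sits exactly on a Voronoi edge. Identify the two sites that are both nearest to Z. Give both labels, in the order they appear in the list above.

Squared distances from Z to each site:
|ZA|² = (2−6)² + (19−25)² = 16 + 36 = 52
|ZB|² = (2−26)² + (19−23)² = 576 + 16 = 592
|ZC|² = (2−26)² + (19−0)² = 576 + 361 = 937
|ZD|² = (2−16)² + (19−30)² = 196 + 121 = 317
|ZE|² = (2−13)² + (19−7)² = 121 + 144 = 265
|ZF|² = (2−8)² + (19−15)² = 36 + 16 = 52
|ZG|² = (2−27)² + (19−29)² = 625 + 100 = 725
|ZH|² = (2−27)² + (19−30)² = 625 + 121 = 746
Z is equidistant from A and F (both at squared distance 52), and every other site is strictly farther — so Z lies on the A–F Voronoi edge.

A and F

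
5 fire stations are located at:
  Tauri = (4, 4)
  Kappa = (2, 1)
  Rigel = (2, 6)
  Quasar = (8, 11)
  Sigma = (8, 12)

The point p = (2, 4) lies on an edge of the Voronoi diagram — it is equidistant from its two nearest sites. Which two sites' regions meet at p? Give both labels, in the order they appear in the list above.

Tauri and Rigel

Squared distances from p to each site:
d²(p, Tauri) = (2−4)² + (4−4)² = 4 + 0 = 4
d²(p, Kappa) = (2−2)² + (4−1)² = 0 + 9 = 9
d²(p, Rigel) = (2−2)² + (4−6)² = 0 + 4 = 4
d²(p, Quasar) = (2−8)² + (4−11)² = 36 + 49 = 85
d²(p, Sigma) = (2−8)² + (4−12)² = 36 + 64 = 100
p is equidistant from Tauri and Rigel (both at squared distance 4), and every other site is strictly farther — so p lies on the Tauri–Rigel Voronoi edge.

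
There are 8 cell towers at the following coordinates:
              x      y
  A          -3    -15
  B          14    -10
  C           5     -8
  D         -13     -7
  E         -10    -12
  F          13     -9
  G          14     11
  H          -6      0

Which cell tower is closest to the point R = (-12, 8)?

Squared Euclidean distances:
|RA|² = (-12−(-3))² + (8−(-15))² = 81 + 529 = 610
|RB|² = (-12−14)² + (8−(-10))² = 676 + 324 = 1000
|RC|² = (-12−5)² + (8−(-8))² = 289 + 256 = 545
|RD|² = (-12−(-13))² + (8−(-7))² = 1 + 225 = 226
|RE|² = (-12−(-10))² + (8−(-12))² = 4 + 400 = 404
|RF|² = (-12−13)² + (8−(-9))² = 625 + 289 = 914
|RG|² = (-12−14)² + (8−11)² = 676 + 9 = 685
|RH|² = (-12−(-6))² + (8−0)² = 36 + 64 = 100
The smallest is to H, so R lies in the Voronoi region of H.

H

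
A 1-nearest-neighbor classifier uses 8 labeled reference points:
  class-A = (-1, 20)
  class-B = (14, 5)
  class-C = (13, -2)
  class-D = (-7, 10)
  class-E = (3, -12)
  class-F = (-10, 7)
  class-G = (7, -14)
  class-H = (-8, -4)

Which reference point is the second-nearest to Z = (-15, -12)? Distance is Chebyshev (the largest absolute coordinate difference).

d(Z, class-A) = max(14, 32) = 32
d(Z, class-B) = max(29, 17) = 29
d(Z, class-C) = max(28, 10) = 28
d(Z, class-D) = max(8, 22) = 22
d(Z, class-E) = max(18, 0) = 18
d(Z, class-F) = max(5, 19) = 19
d(Z, class-G) = max(22, 2) = 22
d(Z, class-H) = max(7, 8) = 8
Sorted ascending: class-H, class-E, class-F, … — the second-nearest is class-E.

class-E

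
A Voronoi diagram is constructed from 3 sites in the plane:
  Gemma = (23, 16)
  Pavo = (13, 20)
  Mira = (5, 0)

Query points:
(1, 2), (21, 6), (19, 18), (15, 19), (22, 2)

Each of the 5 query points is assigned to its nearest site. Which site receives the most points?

Gemma

(1, 2) — d² to each: Gemma:680, Pavo:468, Mira:20 → nearest is Mira
(21, 6) — d² to each: Gemma:104, Pavo:260, Mira:292 → nearest is Gemma
(19, 18) — d² to each: Gemma:20, Pavo:40, Mira:520 → nearest is Gemma
(15, 19) — d² to each: Gemma:73, Pavo:5, Mira:461 → nearest is Pavo
(22, 2) — d² to each: Gemma:197, Pavo:405, Mira:293 → nearest is Gemma
Tally — Gemma:3, Pavo:1, Mira:1. Gemma captures the most (3).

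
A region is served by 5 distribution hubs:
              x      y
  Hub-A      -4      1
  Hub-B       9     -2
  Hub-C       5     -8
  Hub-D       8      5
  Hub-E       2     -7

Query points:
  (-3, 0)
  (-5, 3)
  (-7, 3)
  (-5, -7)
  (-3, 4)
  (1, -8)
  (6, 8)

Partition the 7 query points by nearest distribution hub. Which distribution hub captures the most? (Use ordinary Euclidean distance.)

(-3, 0) — d² to each: Hub-A:2, Hub-B:148, Hub-C:128, Hub-D:146, Hub-E:74 → nearest is Hub-A
(-5, 3) — d² to each: Hub-A:5, Hub-B:221, Hub-C:221, Hub-D:173, Hub-E:149 → nearest is Hub-A
(-7, 3) — d² to each: Hub-A:13, Hub-B:281, Hub-C:265, Hub-D:229, Hub-E:181 → nearest is Hub-A
(-5, -7) — d² to each: Hub-A:65, Hub-B:221, Hub-C:101, Hub-D:313, Hub-E:49 → nearest is Hub-E
(-3, 4) — d² to each: Hub-A:10, Hub-B:180, Hub-C:208, Hub-D:122, Hub-E:146 → nearest is Hub-A
(1, -8) — d² to each: Hub-A:106, Hub-B:100, Hub-C:16, Hub-D:218, Hub-E:2 → nearest is Hub-E
(6, 8) — d² to each: Hub-A:149, Hub-B:109, Hub-C:257, Hub-D:13, Hub-E:241 → nearest is Hub-D
Tally — Hub-A:4, Hub-D:1, Hub-E:2. Hub-A captures the most (4).

Hub-A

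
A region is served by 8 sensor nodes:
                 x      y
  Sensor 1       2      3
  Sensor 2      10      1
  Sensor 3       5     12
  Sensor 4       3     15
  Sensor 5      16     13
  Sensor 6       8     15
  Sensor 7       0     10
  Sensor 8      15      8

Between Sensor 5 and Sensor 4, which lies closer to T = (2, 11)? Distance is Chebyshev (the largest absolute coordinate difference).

Sensor 4

d(T, Sensor 5) = max(14, 2) = 14
d(T, Sensor 4) = max(1, 4) = 4
14 > 4, so Sensor 4 is closer.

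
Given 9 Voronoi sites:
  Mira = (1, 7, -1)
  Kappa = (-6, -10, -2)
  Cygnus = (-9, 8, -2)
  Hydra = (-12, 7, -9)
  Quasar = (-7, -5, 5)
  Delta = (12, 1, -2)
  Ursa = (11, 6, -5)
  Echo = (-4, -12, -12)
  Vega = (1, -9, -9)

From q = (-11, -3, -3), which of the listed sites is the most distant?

Ursa

Compare squared distances (the ordering matches that of the actual distances):
d²(q, Mira) = (-11−1)² + (-3−7)² + (-3−(-1))² = 144 + 100 + 4 = 248
d²(q, Kappa) = (-11−(-6))² + (-3−(-10))² + (-3−(-2))² = 25 + 49 + 1 = 75
d²(q, Cygnus) = (-11−(-9))² + (-3−8)² + (-3−(-2))² = 4 + 121 + 1 = 126
d²(q, Hydra) = (-11−(-12))² + (-3−7)² + (-3−(-9))² = 1 + 100 + 36 = 137
d²(q, Quasar) = (-11−(-7))² + (-3−(-5))² + (-3−5)² = 16 + 4 + 64 = 84
d²(q, Delta) = (-11−12)² + (-3−1)² + (-3−(-2))² = 529 + 16 + 1 = 546
d²(q, Ursa) = (-11−11)² + (-3−6)² + (-3−(-5))² = 484 + 81 + 4 = 569
d²(q, Echo) = (-11−(-4))² + (-3−(-12))² + (-3−(-12))² = 49 + 81 + 81 = 211
d²(q, Vega) = (-11−1)² + (-3−(-9))² + (-3−(-9))² = 144 + 36 + 36 = 216
The largest is to Ursa.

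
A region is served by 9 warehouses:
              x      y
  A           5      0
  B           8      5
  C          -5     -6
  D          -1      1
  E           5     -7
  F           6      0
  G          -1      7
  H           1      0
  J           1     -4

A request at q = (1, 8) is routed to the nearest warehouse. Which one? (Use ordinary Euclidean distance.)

Compare squared distances (the ordering matches that of the actual distances):
|qA|² = 16 + 64 = 80
|qB|² = 49 + 9 = 58
|qC|² = 36 + 196 = 232
|qD|² = 4 + 49 = 53
|qE|² = 16 + 225 = 241
|qF|² = 25 + 64 = 89
|qG|² = 4 + 1 = 5
|qH|² = 0 + 64 = 64
|qJ|² = 0 + 144 = 144
G is nearest.

G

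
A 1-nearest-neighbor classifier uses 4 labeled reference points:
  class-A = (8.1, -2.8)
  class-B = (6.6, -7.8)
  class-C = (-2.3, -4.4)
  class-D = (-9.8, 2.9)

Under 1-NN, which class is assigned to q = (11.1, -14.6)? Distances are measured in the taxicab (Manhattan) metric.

class-B

d(q, class-A) = |11.1−8.1| + |-14.6−(-2.8)| = 3 + 11.8 = 14.8
d(q, class-B) = |11.1−6.6| + |-14.6−(-7.8)| = 4.5 + 6.8 = 11.3
d(q, class-C) = |11.1−(-2.3)| + |-14.6−(-4.4)| = 13.4 + 10.2 = 23.6
d(q, class-D) = |11.1−(-9.8)| + |-14.6−2.9| = 20.9 + 17.5 = 38.4
class-B is nearest.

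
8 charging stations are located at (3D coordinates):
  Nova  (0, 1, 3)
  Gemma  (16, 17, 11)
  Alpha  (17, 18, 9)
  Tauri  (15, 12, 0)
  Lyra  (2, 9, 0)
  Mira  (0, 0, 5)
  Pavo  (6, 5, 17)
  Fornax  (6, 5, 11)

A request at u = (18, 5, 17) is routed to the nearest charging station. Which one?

Squared Euclidean distances:
d²(u, Nova) = (18−0)² + (5−1)² + (17−3)² = 324 + 16 + 196 = 536
d²(u, Gemma) = (18−16)² + (5−17)² + (17−11)² = 4 + 144 + 36 = 184
d²(u, Alpha) = (18−17)² + (5−18)² + (17−9)² = 1 + 169 + 64 = 234
d²(u, Tauri) = (18−15)² + (5−12)² + (17−0)² = 9 + 49 + 289 = 347
d²(u, Lyra) = (18−2)² + (5−9)² + (17−0)² = 256 + 16 + 289 = 561
d²(u, Mira) = (18−0)² + (5−0)² + (17−5)² = 324 + 25 + 144 = 493
d²(u, Pavo) = (18−6)² + (5−5)² + (17−17)² = 144 + 0 + 0 = 144
d²(u, Fornax) = (18−6)² + (5−5)² + (17−11)² = 144 + 0 + 36 = 180
Pavo is nearest.

Pavo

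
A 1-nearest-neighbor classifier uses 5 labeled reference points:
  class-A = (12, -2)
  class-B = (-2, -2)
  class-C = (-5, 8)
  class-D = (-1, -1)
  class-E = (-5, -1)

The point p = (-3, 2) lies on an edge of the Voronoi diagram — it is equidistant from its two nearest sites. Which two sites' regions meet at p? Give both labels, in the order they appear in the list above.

Squared distances from p to each site:
d²(p, class-A) = (-3−12)² + (2−(-2))² = 225 + 16 = 241
d²(p, class-B) = (-3−(-2))² + (2−(-2))² = 1 + 16 = 17
d²(p, class-C) = (-3−(-5))² + (2−8)² = 4 + 36 = 40
d²(p, class-D) = (-3−(-1))² + (2−(-1))² = 4 + 9 = 13
d²(p, class-E) = (-3−(-5))² + (2−(-1))² = 4 + 9 = 13
p is equidistant from class-D and class-E (both at squared distance 13), and every other site is strictly farther — so p lies on the class-D–class-E Voronoi edge.

class-D and class-E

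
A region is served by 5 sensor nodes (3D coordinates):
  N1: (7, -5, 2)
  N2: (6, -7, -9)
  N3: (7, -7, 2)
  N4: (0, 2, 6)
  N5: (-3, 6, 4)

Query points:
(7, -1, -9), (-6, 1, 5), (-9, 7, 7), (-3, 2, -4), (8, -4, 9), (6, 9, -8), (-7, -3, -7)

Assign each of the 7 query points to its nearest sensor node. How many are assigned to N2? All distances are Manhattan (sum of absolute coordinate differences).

3

(7, -1, -9) — d to each: N1:15, N2:7, N3:17, N4:25, N5:30 → nearest is N2
(-6, 1, 5) — d to each: N1:22, N2:34, N3:24, N4:8, N5:9 → nearest is N4
(-9, 7, 7) — d to each: N1:33, N2:45, N3:35, N4:15, N5:10 → nearest is N5
(-3, 2, -4) — d to each: N1:23, N2:23, N3:25, N4:13, N5:12 → nearest is N5
(8, -4, 9) — d to each: N1:9, N2:23, N3:11, N4:17, N5:26 → nearest is N1
(6, 9, -8) — d to each: N1:25, N2:17, N3:27, N4:27, N5:24 → nearest is N2
(-7, -3, -7) — d to each: N1:25, N2:19, N3:27, N4:25, N5:24 → nearest is N2
3 of the 7 points have N2 as nearest.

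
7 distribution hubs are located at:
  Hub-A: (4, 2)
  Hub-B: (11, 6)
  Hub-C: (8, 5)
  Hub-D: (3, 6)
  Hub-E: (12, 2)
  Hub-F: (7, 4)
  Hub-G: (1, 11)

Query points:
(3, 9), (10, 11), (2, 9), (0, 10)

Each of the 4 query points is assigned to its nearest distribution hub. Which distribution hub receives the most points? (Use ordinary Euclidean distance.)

(3, 9) — d² to each: Hub-A:50, Hub-B:73, Hub-C:41, Hub-D:9, Hub-E:130, Hub-F:41, Hub-G:8 → nearest is Hub-G
(10, 11) — d² to each: Hub-A:117, Hub-B:26, Hub-C:40, Hub-D:74, Hub-E:85, Hub-F:58, Hub-G:81 → nearest is Hub-B
(2, 9) — d² to each: Hub-A:53, Hub-B:90, Hub-C:52, Hub-D:10, Hub-E:149, Hub-F:50, Hub-G:5 → nearest is Hub-G
(0, 10) — d² to each: Hub-A:80, Hub-B:137, Hub-C:89, Hub-D:25, Hub-E:208, Hub-F:85, Hub-G:2 → nearest is Hub-G
Tally — Hub-B:1, Hub-G:3. Hub-G captures the most (3).

Hub-G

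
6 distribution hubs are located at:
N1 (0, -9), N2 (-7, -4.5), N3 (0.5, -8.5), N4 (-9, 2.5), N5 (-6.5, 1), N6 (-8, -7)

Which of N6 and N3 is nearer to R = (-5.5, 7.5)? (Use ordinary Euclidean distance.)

Compare squared distances:
|RN6|² = (-5.5−(-8))² + (7.5−(-7))² = 6.25 + 210.25 = 216.5
|RN3|² = (-5.5−0.5)² + (7.5−(-8.5))² = 36 + 256 = 292
216.5 < 292, so N6 is closer.

N6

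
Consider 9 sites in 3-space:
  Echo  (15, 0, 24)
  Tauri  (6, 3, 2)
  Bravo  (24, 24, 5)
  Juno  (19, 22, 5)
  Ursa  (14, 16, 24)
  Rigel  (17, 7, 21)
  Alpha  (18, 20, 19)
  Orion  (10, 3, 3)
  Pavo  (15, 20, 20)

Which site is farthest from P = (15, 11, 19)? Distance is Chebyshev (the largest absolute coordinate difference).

d(P, Echo) = max(0, 11, 5) = 11
d(P, Tauri) = max(9, 8, 17) = 17
d(P, Bravo) = max(9, 13, 14) = 14
d(P, Juno) = max(4, 11, 14) = 14
d(P, Ursa) = max(1, 5, 5) = 5
d(P, Rigel) = max(2, 4, 2) = 4
d(P, Alpha) = max(3, 9, 0) = 9
d(P, Orion) = max(5, 8, 16) = 16
d(P, Pavo) = max(0, 9, 1) = 9
The largest is to Tauri.

Tauri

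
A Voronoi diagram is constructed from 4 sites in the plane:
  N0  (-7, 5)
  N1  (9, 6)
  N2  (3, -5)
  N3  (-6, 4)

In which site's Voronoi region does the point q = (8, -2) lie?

Squared Euclidean distances:
|qN0|² = (8−(-7))² + (-2−5)² = 225 + 49 = 274
|qN1|² = (8−9)² + (-2−6)² = 1 + 64 = 65
|qN2|² = (8−3)² + (-2−(-5))² = 25 + 9 = 34
|qN3|² = (8−(-6))² + (-2−4)² = 196 + 36 = 232
The smallest is to N2, so q lies in the Voronoi region of N2.

N2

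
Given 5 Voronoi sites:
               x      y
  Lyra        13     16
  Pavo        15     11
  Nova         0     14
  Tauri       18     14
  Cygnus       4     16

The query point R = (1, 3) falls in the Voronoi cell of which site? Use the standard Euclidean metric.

Since √ is increasing, it suffices to compare squared distances:
d²(R, Lyra) = 144 + 169 = 313
d²(R, Pavo) = 196 + 64 = 260
d²(R, Nova) = 1 + 121 = 122
d²(R, Tauri) = 289 + 121 = 410
d²(R, Cygnus) = 9 + 169 = 178
The smallest is to Nova, so R lies in the Voronoi region of Nova.

Nova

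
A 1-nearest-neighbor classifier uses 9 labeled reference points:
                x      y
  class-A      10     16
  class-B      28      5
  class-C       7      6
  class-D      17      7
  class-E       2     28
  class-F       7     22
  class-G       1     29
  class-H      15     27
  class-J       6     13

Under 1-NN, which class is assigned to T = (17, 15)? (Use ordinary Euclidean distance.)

class-A

Since √ is increasing, it suffices to compare squared distances:
d²(T, class-A) = (17−10)² + (15−16)² = 49 + 1 = 50
d²(T, class-B) = (17−28)² + (15−5)² = 121 + 100 = 221
d²(T, class-C) = (17−7)² + (15−6)² = 100 + 81 = 181
d²(T, class-D) = (17−17)² + (15−7)² = 0 + 64 = 64
d²(T, class-E) = (17−2)² + (15−28)² = 225 + 169 = 394
d²(T, class-F) = (17−7)² + (15−22)² = 100 + 49 = 149
d²(T, class-G) = (17−1)² + (15−29)² = 256 + 196 = 452
d²(T, class-H) = (17−15)² + (15−27)² = 4 + 144 = 148
d²(T, class-J) = (17−6)² + (15−13)² = 121 + 4 = 125
The smallest is to class-A, so T lies in the Voronoi region of class-A.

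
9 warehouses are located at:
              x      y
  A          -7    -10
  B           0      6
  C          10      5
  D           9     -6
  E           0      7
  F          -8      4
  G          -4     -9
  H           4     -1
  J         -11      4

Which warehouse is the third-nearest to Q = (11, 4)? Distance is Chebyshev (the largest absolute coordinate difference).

d(Q,A) = max(18, 14) = 18
d(Q,B) = max(11, 2) = 11
d(Q,C) = max(1, 1) = 1
d(Q,D) = max(2, 10) = 10
d(Q,E) = max(11, 3) = 11
d(Q,F) = max(19, 0) = 19
d(Q,G) = max(15, 13) = 15
d(Q,H) = max(7, 5) = 7
d(Q,J) = max(22, 0) = 22
Sorted ascending: C, H, D, B, … — the third-nearest is D.

D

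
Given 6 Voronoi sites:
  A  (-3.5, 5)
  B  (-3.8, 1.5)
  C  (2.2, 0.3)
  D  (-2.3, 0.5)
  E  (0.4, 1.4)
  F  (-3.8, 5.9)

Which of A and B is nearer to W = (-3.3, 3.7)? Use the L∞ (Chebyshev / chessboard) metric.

A

d(W,A) = max(0.2, 1.3) = 1.3
d(W,B) = max(0.5, 2.2) = 2.2
1.3 < 2.2, so A is closer.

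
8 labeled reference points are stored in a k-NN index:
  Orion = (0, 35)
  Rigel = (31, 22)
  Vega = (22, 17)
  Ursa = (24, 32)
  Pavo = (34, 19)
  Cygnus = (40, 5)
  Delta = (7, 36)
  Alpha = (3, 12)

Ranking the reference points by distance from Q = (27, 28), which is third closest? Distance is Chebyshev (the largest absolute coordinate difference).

Pavo

d(Q, Orion) = max(27, 7) = 27
d(Q, Rigel) = max(4, 6) = 6
d(Q, Vega) = max(5, 11) = 11
d(Q, Ursa) = max(3, 4) = 4
d(Q, Pavo) = max(7, 9) = 9
d(Q, Cygnus) = max(13, 23) = 23
d(Q, Delta) = max(20, 8) = 20
d(Q, Alpha) = max(24, 16) = 24
Sorted ascending: Ursa, Rigel, Pavo, Vega, … — the third-nearest is Pavo.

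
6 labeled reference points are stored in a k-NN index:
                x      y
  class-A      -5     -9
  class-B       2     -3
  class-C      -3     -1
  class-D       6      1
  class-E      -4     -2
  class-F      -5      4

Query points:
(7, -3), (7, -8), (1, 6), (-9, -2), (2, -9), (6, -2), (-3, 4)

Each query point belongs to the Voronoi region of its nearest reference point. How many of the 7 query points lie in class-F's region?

2

(7, -3) — d² to each: class-A:180, class-B:25, class-C:104, class-D:17, class-E:122, class-F:193 → nearest is class-D
(7, -8) — d² to each: class-A:145, class-B:50, class-C:149, class-D:82, class-E:157, class-F:288 → nearest is class-B
(1, 6) — d² to each: class-A:261, class-B:82, class-C:65, class-D:50, class-E:89, class-F:40 → nearest is class-F
(-9, -2) — d² to each: class-A:65, class-B:122, class-C:37, class-D:234, class-E:25, class-F:52 → nearest is class-E
(2, -9) — d² to each: class-A:49, class-B:36, class-C:89, class-D:116, class-E:85, class-F:218 → nearest is class-B
(6, -2) — d² to each: class-A:170, class-B:17, class-C:82, class-D:9, class-E:100, class-F:157 → nearest is class-D
(-3, 4) — d² to each: class-A:173, class-B:74, class-C:25, class-D:90, class-E:37, class-F:4 → nearest is class-F
2 of the 7 points have class-F as nearest.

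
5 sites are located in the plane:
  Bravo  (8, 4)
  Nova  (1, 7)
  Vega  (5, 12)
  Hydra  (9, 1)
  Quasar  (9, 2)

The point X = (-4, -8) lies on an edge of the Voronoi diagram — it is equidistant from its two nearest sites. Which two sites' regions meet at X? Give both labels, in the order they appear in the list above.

Squared distances from X to each site:
d²(X, Bravo) = (-4−8)² + (-8−4)² = 144 + 144 = 288
d²(X, Nova) = (-4−1)² + (-8−7)² = 25 + 225 = 250
d²(X, Vega) = (-4−5)² + (-8−12)² = 81 + 400 = 481
d²(X, Hydra) = (-4−9)² + (-8−1)² = 169 + 81 = 250
d²(X, Quasar) = (-4−9)² + (-8−2)² = 169 + 100 = 269
X is equidistant from Nova and Hydra (both at squared distance 250), and every other site is strictly farther — so X lies on the Nova–Hydra Voronoi edge.

Nova and Hydra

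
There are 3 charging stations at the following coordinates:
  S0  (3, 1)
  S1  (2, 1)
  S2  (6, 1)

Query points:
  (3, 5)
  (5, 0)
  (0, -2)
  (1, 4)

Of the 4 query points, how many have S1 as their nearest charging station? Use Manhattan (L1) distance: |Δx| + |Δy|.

(3, 5) — d to each: S0:4, S1:5, S2:7 → nearest is S0
(5, 0) — d to each: S0:3, S1:4, S2:2 → nearest is S2
(0, -2) — d to each: S0:6, S1:5, S2:9 → nearest is S1
(1, 4) — d to each: S0:5, S1:4, S2:8 → nearest is S1
2 of the 4 points have S1 as nearest.

2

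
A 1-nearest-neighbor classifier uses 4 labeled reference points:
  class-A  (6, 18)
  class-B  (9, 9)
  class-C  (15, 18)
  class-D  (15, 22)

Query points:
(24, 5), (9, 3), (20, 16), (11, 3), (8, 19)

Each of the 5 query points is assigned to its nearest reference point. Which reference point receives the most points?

(24, 5) — d² to each: class-A:493, class-B:241, class-C:250, class-D:370 → nearest is class-B
(9, 3) — d² to each: class-A:234, class-B:36, class-C:261, class-D:397 → nearest is class-B
(20, 16) — d² to each: class-A:200, class-B:170, class-C:29, class-D:61 → nearest is class-C
(11, 3) — d² to each: class-A:250, class-B:40, class-C:241, class-D:377 → nearest is class-B
(8, 19) — d² to each: class-A:5, class-B:101, class-C:50, class-D:58 → nearest is class-A
Tally — class-A:1, class-B:3, class-C:1. class-B captures the most (3).

class-B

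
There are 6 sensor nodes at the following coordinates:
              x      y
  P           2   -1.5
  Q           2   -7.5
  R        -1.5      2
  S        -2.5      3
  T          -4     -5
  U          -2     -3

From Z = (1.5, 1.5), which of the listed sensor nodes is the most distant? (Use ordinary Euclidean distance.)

Q

Compare squared distances (the ordering matches that of the actual distances):
|ZP|² = (1.5−2)² + (1.5−(-1.5))² = 0.25 + 9 = 9.25
|ZQ|² = (1.5−2)² + (1.5−(-7.5))² = 0.25 + 81 = 81.25
|ZR|² = (1.5−(-1.5))² + (1.5−2)² = 9 + 0.25 = 9.25
|ZS|² = (1.5−(-2.5))² + (1.5−3)² = 16 + 2.25 = 18.25
|ZT|² = (1.5−(-4))² + (1.5−(-5))² = 30.25 + 42.25 = 72.5
|ZU|² = (1.5−(-2))² + (1.5−(-3))² = 12.25 + 20.25 = 32.5
The largest is to Q.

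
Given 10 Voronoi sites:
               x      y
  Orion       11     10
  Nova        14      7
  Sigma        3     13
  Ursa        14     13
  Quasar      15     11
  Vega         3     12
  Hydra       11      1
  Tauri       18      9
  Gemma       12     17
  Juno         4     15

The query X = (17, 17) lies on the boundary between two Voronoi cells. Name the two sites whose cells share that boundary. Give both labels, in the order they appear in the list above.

Ursa and Gemma

Squared distances from X to each site:
d²(X, Orion) = (17−11)² + (17−10)² = 36 + 49 = 85
d²(X, Nova) = (17−14)² + (17−7)² = 9 + 100 = 109
d²(X, Sigma) = (17−3)² + (17−13)² = 196 + 16 = 212
d²(X, Ursa) = (17−14)² + (17−13)² = 9 + 16 = 25
d²(X, Quasar) = (17−15)² + (17−11)² = 4 + 36 = 40
d²(X, Vega) = (17−3)² + (17−12)² = 196 + 25 = 221
d²(X, Hydra) = (17−11)² + (17−1)² = 36 + 256 = 292
d²(X, Tauri) = (17−18)² + (17−9)² = 1 + 64 = 65
d²(X, Gemma) = (17−12)² + (17−17)² = 25 + 0 = 25
d²(X, Juno) = (17−4)² + (17−15)² = 169 + 4 = 173
X is equidistant from Ursa and Gemma (both at squared distance 25), and every other site is strictly farther — so X lies on the Ursa–Gemma Voronoi edge.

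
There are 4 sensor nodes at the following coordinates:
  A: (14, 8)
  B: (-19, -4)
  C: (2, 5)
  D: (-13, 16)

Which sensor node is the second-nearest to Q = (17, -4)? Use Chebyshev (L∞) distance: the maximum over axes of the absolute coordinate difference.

d(Q,A) = max(3, 12) = 12
d(Q,B) = max(36, 0) = 36
d(Q,C) = max(15, 9) = 15
d(Q,D) = max(30, 20) = 30
Sorted ascending: A, C, D, … — the second-nearest is C.

C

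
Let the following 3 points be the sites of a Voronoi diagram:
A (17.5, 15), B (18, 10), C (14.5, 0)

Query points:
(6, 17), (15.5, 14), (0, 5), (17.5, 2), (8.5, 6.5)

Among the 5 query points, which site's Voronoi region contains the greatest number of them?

(6, 17) — d² to each: A:136.25, B:193, C:361.25 → nearest is A
(15.5, 14) — d² to each: A:5, B:22.25, C:197 → nearest is A
(0, 5) — d² to each: A:406.25, B:349, C:235.25 → nearest is C
(17.5, 2) — d² to each: A:169, B:64.25, C:13 → nearest is C
(8.5, 6.5) — d² to each: A:153.25, B:102.5, C:78.25 → nearest is C
Tally — A:2, C:3. C captures the most (3).

C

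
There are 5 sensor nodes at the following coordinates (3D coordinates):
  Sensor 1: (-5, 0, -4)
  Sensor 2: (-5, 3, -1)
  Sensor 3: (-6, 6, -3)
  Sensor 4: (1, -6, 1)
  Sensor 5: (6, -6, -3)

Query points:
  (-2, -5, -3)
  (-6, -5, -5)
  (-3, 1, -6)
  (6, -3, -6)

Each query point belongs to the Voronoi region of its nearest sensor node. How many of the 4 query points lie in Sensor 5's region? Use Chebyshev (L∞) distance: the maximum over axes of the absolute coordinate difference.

1

(-2, -5, -3) — d to each: Sensor 1:5, Sensor 2:8, Sensor 3:11, Sensor 4:4, Sensor 5:8 → nearest is Sensor 4
(-6, -5, -5) — d to each: Sensor 1:5, Sensor 2:8, Sensor 3:11, Sensor 4:7, Sensor 5:12 → nearest is Sensor 1
(-3, 1, -6) — d to each: Sensor 1:2, Sensor 2:5, Sensor 3:5, Sensor 4:7, Sensor 5:9 → nearest is Sensor 1
(6, -3, -6) — d to each: Sensor 1:11, Sensor 2:11, Sensor 3:12, Sensor 4:7, Sensor 5:3 → nearest is Sensor 5
1 of the 4 points has Sensor 5 as nearest.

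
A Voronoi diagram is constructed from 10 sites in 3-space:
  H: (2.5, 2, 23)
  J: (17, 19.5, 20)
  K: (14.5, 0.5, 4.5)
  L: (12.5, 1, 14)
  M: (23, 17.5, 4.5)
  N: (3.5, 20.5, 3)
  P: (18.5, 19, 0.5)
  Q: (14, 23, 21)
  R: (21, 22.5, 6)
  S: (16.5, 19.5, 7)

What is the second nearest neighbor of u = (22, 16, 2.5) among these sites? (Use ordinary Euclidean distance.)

P

Compare squared distances (the ordering matches that of the actual distances):
|uH|² = 380.25 + 196 + 420.25 = 996.5
|uJ|² = 25 + 12.25 + 306.25 = 343.5
|uK|² = 56.25 + 240.25 + 4 = 300.5
|uL|² = 90.25 + 225 + 132.25 = 447.5
|uM|² = 1 + 2.25 + 4 = 7.25
|uN|² = 342.25 + 20.25 + 0.25 = 362.75
|uP|² = 12.25 + 9 + 4 = 25.25
|uQ|² = 64 + 49 + 342.25 = 455.25
|uR|² = 1 + 42.25 + 12.25 = 55.5
|uS|² = 30.25 + 12.25 + 20.25 = 62.75
Sorted ascending: M, P, R, … — the second-nearest is P.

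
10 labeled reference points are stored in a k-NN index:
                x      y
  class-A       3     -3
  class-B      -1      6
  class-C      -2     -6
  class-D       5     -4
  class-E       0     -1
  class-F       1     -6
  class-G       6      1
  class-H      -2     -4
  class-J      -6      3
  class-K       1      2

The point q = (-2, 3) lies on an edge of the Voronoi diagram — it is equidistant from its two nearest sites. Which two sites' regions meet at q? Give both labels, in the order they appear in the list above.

class-B and class-K

Squared distances from q to each site:
d²(q, class-A) = (-2−3)² + (3−(-3))² = 25 + 36 = 61
d²(q, class-B) = (-2−(-1))² + (3−6)² = 1 + 9 = 10
d²(q, class-C) = (-2−(-2))² + (3−(-6))² = 0 + 81 = 81
d²(q, class-D) = (-2−5)² + (3−(-4))² = 49 + 49 = 98
d²(q, class-E) = (-2−0)² + (3−(-1))² = 4 + 16 = 20
d²(q, class-F) = (-2−1)² + (3−(-6))² = 9 + 81 = 90
d²(q, class-G) = (-2−6)² + (3−1)² = 64 + 4 = 68
d²(q, class-H) = (-2−(-2))² + (3−(-4))² = 0 + 49 = 49
d²(q, class-J) = (-2−(-6))² + (3−3)² = 16 + 0 = 16
d²(q, class-K) = (-2−1)² + (3−2)² = 9 + 1 = 10
q is equidistant from class-B and class-K (both at squared distance 10), and every other site is strictly farther — so q lies on the class-B–class-K Voronoi edge.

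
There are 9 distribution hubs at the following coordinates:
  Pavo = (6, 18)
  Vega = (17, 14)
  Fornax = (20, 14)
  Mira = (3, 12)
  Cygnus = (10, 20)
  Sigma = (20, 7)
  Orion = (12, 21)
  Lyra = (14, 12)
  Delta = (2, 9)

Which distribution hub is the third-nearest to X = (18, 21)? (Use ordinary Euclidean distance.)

Since √ is increasing, it suffices to compare squared distances:
d²(X, Pavo) = 144 + 9 = 153
d²(X, Vega) = 1 + 49 = 50
d²(X, Fornax) = 4 + 49 = 53
d²(X, Mira) = 225 + 81 = 306
d²(X, Cygnus) = 64 + 1 = 65
d²(X, Sigma) = 4 + 196 = 200
d²(X, Orion) = 36 + 0 = 36
d²(X, Lyra) = 16 + 81 = 97
d²(X, Delta) = 256 + 144 = 400
Sorted ascending: Orion, Vega, Fornax, Cygnus, … — the third-nearest is Fornax.

Fornax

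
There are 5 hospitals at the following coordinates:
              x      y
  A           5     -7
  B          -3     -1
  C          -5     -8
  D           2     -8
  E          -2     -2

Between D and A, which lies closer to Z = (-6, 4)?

D

Compare squared distances:
|ZD|² = (-6−2)² + (4−(-8))² = 64 + 144 = 208
|ZA|² = (-6−5)² + (4−(-7))² = 121 + 121 = 242
208 < 242, so D is closer.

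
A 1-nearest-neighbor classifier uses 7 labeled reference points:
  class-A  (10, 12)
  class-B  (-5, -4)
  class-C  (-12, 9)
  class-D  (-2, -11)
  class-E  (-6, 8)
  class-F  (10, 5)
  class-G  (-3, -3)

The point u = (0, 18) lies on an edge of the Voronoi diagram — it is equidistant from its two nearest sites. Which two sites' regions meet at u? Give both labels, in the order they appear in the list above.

class-A and class-E

Squared distances from u to each site:
d²(u, class-A) = (0−10)² + (18−12)² = 100 + 36 = 136
d²(u, class-B) = (0−(-5))² + (18−(-4))² = 25 + 484 = 509
d²(u, class-C) = (0−(-12))² + (18−9)² = 144 + 81 = 225
d²(u, class-D) = (0−(-2))² + (18−(-11))² = 4 + 841 = 845
d²(u, class-E) = (0−(-6))² + (18−8)² = 36 + 100 = 136
d²(u, class-F) = (0−10)² + (18−5)² = 100 + 169 = 269
d²(u, class-G) = (0−(-3))² + (18−(-3))² = 9 + 441 = 450
u is equidistant from class-A and class-E (both at squared distance 136), and every other site is strictly farther — so u lies on the class-A–class-E Voronoi edge.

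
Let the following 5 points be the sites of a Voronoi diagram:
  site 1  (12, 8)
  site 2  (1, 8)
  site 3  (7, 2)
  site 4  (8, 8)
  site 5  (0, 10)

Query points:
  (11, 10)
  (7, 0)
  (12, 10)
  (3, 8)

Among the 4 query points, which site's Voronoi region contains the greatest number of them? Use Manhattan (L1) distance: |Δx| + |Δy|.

site 1

(11, 10) — d to each: site 1:3, site 2:12, site 3:12, site 4:5, site 5:11 → nearest is site 1
(7, 0) — d to each: site 1:13, site 2:14, site 3:2, site 4:9, site 5:17 → nearest is site 3
(12, 10) — d to each: site 1:2, site 2:13, site 3:13, site 4:6, site 5:12 → nearest is site 1
(3, 8) — d to each: site 1:9, site 2:2, site 3:10, site 4:5, site 5:5 → nearest is site 2
Tally — site 1:2, site 2:1, site 3:1. site 1 captures the most (2).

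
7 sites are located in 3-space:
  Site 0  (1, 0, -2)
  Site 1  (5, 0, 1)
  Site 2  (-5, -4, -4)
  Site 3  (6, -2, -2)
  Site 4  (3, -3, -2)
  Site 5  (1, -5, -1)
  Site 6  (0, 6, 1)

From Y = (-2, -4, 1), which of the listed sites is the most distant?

Compare squared distances (the ordering matches that of the actual distances):
d²(Y, Site 0) = (-2−1)² + (-4−0)² + (1−(-2))² = 9 + 16 + 9 = 34
d²(Y, Site 1) = (-2−5)² + (-4−0)² + (1−1)² = 49 + 16 + 0 = 65
d²(Y, Site 2) = (-2−(-5))² + (-4−(-4))² + (1−(-4))² = 9 + 0 + 25 = 34
d²(Y, Site 3) = (-2−6)² + (-4−(-2))² + (1−(-2))² = 64 + 4 + 9 = 77
d²(Y, Site 4) = (-2−3)² + (-4−(-3))² + (1−(-2))² = 25 + 1 + 9 = 35
d²(Y, Site 5) = (-2−1)² + (-4−(-5))² + (1−(-1))² = 9 + 1 + 4 = 14
d²(Y, Site 6) = (-2−0)² + (-4−6)² + (1−1)² = 4 + 100 + 0 = 104
The largest is to Site 6.

Site 6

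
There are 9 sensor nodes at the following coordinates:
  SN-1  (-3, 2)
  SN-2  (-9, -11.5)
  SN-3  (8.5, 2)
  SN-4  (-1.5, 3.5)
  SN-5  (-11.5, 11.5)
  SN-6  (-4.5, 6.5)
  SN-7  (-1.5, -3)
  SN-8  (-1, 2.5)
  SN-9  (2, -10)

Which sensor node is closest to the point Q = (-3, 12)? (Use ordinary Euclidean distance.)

Compare squared distances (the ordering matches that of the actual distances):
d²(Q, SN-1) = (-3−(-3))² + (12−2)² = 0 + 100 = 100
d²(Q, SN-2) = (-3−(-9))² + (12−(-11.5))² = 36 + 552.25 = 588.25
d²(Q, SN-3) = (-3−8.5)² + (12−2)² = 132.25 + 100 = 232.25
d²(Q, SN-4) = (-3−(-1.5))² + (12−3.5)² = 2.25 + 72.25 = 74.5
d²(Q, SN-5) = (-3−(-11.5))² + (12−11.5)² = 72.25 + 0.25 = 72.5
d²(Q, SN-6) = (-3−(-4.5))² + (12−6.5)² = 2.25 + 30.25 = 32.5
d²(Q, SN-7) = (-3−(-1.5))² + (12−(-3))² = 2.25 + 225 = 227.25
d²(Q, SN-8) = (-3−(-1))² + (12−2.5)² = 4 + 90.25 = 94.25
d²(Q, SN-9) = (-3−2)² + (12−(-10))² = 25 + 484 = 509
The smallest is to SN-6, so Q lies in the Voronoi region of SN-6.

SN-6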